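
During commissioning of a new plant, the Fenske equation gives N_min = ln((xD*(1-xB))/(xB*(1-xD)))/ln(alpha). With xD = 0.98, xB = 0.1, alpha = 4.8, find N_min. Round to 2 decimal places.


N_min = ln((xD*(1-xB))/(xB*(1-xD))) / ln(alpha)
Numerator inside ln: 0.882 / 0.002 = 441.0
ln(441.0) = 6.089045
ln(alpha) = ln(4.8) = 1.568616
N_min = 6.089045 / 1.568616 = 3.88


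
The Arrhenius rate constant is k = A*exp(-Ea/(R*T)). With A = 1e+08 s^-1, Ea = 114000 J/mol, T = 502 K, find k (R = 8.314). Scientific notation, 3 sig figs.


k = A * exp(-Ea/(R*T))
k = 1e+08 * exp(-114000 / (8.314 * 502))
k = 1e+08 * exp(-27.314365)
k = 1.37e-04


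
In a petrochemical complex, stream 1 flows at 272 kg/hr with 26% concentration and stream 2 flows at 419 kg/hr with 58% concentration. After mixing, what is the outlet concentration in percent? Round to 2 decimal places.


Mass balance on solute: F1*x1 + F2*x2 = F3*x3
F3 = F1 + F2 = 272 + 419 = 691 kg/hr
x3 = (F1*x1 + F2*x2)/F3
x3 = (272*0.26 + 419*0.58) / 691
x3 = 45.40%


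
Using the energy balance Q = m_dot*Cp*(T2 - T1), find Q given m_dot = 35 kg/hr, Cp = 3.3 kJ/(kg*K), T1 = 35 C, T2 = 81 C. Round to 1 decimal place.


Q = m_dot * Cp * (T2 - T1)
Q = 35 * 3.3 * (81 - 35)
Q = 35 * 3.3 * 46
Q = 5313.0 kJ/hr


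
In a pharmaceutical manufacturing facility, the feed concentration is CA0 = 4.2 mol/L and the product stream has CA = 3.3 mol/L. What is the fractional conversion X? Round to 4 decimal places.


X = (CA0 - CA) / CA0
X = (4.2 - 3.3) / 4.2
X = 0.9 / 4.2
X = 0.2143


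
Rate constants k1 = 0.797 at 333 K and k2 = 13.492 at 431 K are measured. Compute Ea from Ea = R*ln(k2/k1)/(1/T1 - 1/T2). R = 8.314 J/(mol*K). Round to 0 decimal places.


Ea = R * ln(k2/k1) / (1/T1 - 1/T2)
ln(k2/k1) = ln(13.492/0.797) = 2.8289975
1/T1 - 1/T2 = 1/333 - 1/431 = 0.000682817388
Ea = 8.314 * 2.8289975 / 0.000682817388
Ea = 34446 J/mol


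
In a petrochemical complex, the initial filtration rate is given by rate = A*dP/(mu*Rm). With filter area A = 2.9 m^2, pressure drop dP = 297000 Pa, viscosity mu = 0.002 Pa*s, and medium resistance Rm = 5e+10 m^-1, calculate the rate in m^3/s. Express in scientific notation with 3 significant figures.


rate = A * dP / (mu * Rm)
rate = 2.9 * 297000 / (0.002 * 5e+10)
rate = 861300.0 / 1.000e+08
rate = 8.61e-03 m^3/s


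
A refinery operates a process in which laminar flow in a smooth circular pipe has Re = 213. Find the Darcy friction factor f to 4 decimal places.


f = 64 / Re
f = 64 / 213
f = 0.3005


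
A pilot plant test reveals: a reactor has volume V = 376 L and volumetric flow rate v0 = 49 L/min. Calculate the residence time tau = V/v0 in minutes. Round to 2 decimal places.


tau = V / v0
tau = 376 / 49
tau = 7.67 min


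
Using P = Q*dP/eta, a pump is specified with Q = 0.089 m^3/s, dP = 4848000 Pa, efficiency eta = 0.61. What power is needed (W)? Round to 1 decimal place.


P = Q * dP / eta
P = 0.089 * 4848000 / 0.61
P = 431472.0 / 0.61
P = 707331.1 W


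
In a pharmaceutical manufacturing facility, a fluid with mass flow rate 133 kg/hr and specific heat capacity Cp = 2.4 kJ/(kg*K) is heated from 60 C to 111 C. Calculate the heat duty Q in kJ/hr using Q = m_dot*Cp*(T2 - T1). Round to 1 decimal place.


Q = m_dot * Cp * (T2 - T1)
Q = 133 * 2.4 * (111 - 60)
Q = 133 * 2.4 * 51
Q = 16279.2 kJ/hr


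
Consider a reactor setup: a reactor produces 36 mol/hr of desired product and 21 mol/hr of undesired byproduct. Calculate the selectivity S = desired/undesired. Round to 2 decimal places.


S = desired product rate / undesired product rate
S = 36 / 21
S = 1.71


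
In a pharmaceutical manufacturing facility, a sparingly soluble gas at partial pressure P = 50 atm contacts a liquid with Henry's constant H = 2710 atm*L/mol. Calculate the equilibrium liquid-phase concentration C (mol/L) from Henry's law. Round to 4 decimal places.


C = P / H
C = 50 / 2710
C = 0.0185 mol/L


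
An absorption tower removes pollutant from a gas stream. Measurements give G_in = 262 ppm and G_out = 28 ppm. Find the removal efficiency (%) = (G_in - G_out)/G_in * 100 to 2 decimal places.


Efficiency = (G_in - G_out) / G_in * 100%
Efficiency = (262 - 28) / 262 * 100
Efficiency = 234 / 262 * 100
Efficiency = 89.31%


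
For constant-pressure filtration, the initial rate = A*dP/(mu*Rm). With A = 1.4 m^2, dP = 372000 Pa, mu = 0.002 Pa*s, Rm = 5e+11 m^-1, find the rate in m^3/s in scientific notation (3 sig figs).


rate = A * dP / (mu * Rm)
rate = 1.4 * 372000 / (0.002 * 5e+11)
rate = 520800.0 / 1.000e+09
rate = 5.21e-04 m^3/s


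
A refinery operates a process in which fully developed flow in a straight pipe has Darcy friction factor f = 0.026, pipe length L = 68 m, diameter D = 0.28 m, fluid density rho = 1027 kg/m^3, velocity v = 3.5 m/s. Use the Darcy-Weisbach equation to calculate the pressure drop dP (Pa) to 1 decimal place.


dP = f * (L/D) * (rho*v^2/2)
dP = 0.026 * (68/0.28) * (1027*3.5^2/2)
L/D = 242.85714286
rho*v^2/2 = 1027*12.25/2 = 6290.375
dP = 0.026 * 242.85714286 * 6290.375
dP = 39719.2 Pa


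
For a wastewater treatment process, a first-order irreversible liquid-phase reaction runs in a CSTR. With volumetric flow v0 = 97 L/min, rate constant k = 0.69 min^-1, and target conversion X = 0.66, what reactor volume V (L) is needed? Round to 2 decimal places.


V = v0 * X / (k * (1 - X))
V = 97 * 0.66 / (0.69 * (1 - 0.66))
V = 64.02 / (0.69 * 0.34)
V = 64.02 / 0.2346
V = 272.89 L


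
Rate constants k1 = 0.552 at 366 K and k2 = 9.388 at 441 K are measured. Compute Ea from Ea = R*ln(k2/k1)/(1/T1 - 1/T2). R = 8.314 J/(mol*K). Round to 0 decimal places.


Ea = R * ln(k2/k1) / (1/T1 - 1/T2)
ln(k2/k1) = ln(9.388/0.552) = 2.8336395
1/T1 - 1/T2 = 1/366 - 1/441 = 0.000464666741
Ea = 8.314 * 2.8336395 / 0.000464666741
Ea = 50701 J/mol


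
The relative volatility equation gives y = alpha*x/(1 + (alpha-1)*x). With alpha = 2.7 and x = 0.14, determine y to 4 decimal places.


y = alpha*x / (1 + (alpha-1)*x)
y = 2.7*0.14 / (1 + (2.7-1)*0.14)
y = 0.378 / (1 + 0.238)
y = 0.378 / 1.238
y = 0.3053


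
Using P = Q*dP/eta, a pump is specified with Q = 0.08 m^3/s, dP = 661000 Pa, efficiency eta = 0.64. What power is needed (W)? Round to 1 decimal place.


P = Q * dP / eta
P = 0.08 * 661000 / 0.64
P = 52880.0 / 0.64
P = 82625.0 W


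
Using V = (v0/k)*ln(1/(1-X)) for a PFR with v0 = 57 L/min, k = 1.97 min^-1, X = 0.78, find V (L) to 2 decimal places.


V = (v0/k) * ln(1/(1-X))
V = (57/1.97) * ln(1/(1-0.78))
V = 28.93401 * ln(4.545455)
V = 28.93401 * 1.514128
V = 43.81 L


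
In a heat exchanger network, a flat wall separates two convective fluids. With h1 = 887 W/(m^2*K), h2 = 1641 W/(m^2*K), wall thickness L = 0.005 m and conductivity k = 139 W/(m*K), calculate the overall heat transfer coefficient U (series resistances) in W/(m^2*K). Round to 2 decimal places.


1/U = 1/h1 + L/k + 1/h2
1/U = 1/887 + 0.005/139 + 1/1641
1/U = 0.0011273957 + 3.59712e-05 + 0.0006093845
1/U = 0.0017727514
U = 564.09 W/(m^2*K)


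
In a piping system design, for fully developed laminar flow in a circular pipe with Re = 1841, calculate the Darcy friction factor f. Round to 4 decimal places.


f = 64 / Re
f = 64 / 1841
f = 0.0348


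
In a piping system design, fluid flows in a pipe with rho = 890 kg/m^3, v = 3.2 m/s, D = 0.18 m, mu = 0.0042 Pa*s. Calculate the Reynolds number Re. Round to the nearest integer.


Re = rho * v * D / mu
Re = 890 * 3.2 * 0.18 / 0.0042
Re = 512.64 / 0.0042
Re = 122057


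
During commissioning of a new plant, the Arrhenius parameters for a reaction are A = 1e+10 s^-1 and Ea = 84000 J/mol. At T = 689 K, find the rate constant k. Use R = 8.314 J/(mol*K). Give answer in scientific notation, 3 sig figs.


k = A * exp(-Ea/(R*T))
k = 1e+10 * exp(-84000 / (8.314 * 689))
k = 1e+10 * exp(-14.663919)
k = 4.28e+03


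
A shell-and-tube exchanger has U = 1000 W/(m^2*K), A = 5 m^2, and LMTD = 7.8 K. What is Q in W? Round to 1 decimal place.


Q = U * A * LMTD
Q = 1000 * 5 * 7.8
Q = 39000.0 W


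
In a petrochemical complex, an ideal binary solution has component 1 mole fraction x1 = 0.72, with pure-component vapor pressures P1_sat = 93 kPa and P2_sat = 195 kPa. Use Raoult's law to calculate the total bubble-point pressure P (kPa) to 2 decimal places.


P = x1*P1_sat + x2*P2_sat
x2 = 1 - x1 = 1 - 0.72 = 0.28
P = 0.72*93 + 0.28*195
P = 66.96 + 54.6
P = 121.56 kPa


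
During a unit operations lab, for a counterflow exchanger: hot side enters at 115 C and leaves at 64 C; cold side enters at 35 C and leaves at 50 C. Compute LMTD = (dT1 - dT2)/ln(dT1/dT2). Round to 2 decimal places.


dT1 = Th_in - Tc_out = 115 - 50 = 65
dT2 = Th_out - Tc_in = 64 - 35 = 29
LMTD = (dT1 - dT2) / ln(dT1/dT2)
LMTD = (65 - 29) / ln(65/29)
LMTD = 44.60 K


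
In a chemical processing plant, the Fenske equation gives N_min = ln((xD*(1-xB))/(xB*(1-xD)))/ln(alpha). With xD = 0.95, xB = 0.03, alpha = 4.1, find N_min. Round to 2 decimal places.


N_min = ln((xD*(1-xB))/(xB*(1-xD))) / ln(alpha)
Numerator inside ln: 0.9215 / 0.0015 = 614.333333
ln(614.333333) = 6.420538
ln(alpha) = ln(4.1) = 1.410987
N_min = 6.420538 / 1.410987 = 4.55


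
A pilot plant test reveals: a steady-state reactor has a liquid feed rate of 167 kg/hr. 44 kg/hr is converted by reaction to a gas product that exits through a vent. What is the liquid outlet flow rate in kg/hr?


Steady-state mass balance on the main outlet: F_out = F_in - F_removed
F_out = 167 - 44
F_out = 123 kg/hr


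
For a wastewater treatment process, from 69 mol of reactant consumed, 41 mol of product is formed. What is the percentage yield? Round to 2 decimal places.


Yield = (moles product / moles consumed) * 100%
Yield = (41 / 69) * 100
Yield = 0.5942 * 100
Yield = 59.42%


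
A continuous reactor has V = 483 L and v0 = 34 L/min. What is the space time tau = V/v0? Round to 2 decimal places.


tau = V / v0
tau = 483 / 34
tau = 14.21 min


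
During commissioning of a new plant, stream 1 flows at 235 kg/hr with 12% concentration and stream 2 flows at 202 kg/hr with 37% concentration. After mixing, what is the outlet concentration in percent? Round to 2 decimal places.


Mass balance on solute: F1*x1 + F2*x2 = F3*x3
F3 = F1 + F2 = 235 + 202 = 437 kg/hr
x3 = (F1*x1 + F2*x2)/F3
x3 = (235*0.12 + 202*0.37) / 437
x3 = 23.56%


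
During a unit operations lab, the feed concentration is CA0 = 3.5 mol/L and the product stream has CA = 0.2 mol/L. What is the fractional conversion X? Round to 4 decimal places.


X = (CA0 - CA) / CA0
X = (3.5 - 0.2) / 3.5
X = 3.3 / 3.5
X = 0.9429


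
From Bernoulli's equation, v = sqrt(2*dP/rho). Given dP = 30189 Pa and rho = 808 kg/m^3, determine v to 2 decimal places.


v = sqrt(2*dP/rho)
v = sqrt(2*30189/808)
v = sqrt(74.725248)
v = 8.64 m/s


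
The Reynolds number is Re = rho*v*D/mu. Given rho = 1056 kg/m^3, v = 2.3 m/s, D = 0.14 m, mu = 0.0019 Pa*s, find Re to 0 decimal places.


Re = rho * v * D / mu
Re = 1056 * 2.3 * 0.14 / 0.0019
Re = 340.032 / 0.0019
Re = 178964


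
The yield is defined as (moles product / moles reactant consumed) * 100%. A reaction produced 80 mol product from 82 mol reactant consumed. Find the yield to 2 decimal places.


Yield = (moles product / moles consumed) * 100%
Yield = (80 / 82) * 100
Yield = 0.9756 * 100
Yield = 97.56%


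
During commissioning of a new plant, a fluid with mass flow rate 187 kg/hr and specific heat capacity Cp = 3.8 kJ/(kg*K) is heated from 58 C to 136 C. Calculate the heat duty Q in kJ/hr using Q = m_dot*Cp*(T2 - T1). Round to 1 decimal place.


Q = m_dot * Cp * (T2 - T1)
Q = 187 * 3.8 * (136 - 58)
Q = 187 * 3.8 * 78
Q = 55426.8 kJ/hr


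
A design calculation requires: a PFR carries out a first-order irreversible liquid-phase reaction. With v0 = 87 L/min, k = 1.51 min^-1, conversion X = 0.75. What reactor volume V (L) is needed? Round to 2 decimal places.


V = (v0/k) * ln(1/(1-X))
V = (87/1.51) * ln(1/(1-0.75))
V = 57.615894 * ln(4.0)
V = 57.615894 * 1.386294
V = 79.87 L


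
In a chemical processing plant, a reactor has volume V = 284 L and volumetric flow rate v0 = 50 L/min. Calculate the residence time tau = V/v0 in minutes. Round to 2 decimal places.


tau = V / v0
tau = 284 / 50
tau = 5.68 min


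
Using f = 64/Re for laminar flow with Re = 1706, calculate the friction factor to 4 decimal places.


f = 64 / Re
f = 64 / 1706
f = 0.0375


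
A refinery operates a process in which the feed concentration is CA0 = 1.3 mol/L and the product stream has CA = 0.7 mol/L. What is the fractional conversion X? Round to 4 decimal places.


X = (CA0 - CA) / CA0
X = (1.3 - 0.7) / 1.3
X = 0.6 / 1.3
X = 0.4615


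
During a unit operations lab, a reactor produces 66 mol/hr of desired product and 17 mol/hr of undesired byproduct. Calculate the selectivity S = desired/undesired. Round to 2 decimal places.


S = desired product rate / undesired product rate
S = 66 / 17
S = 3.88


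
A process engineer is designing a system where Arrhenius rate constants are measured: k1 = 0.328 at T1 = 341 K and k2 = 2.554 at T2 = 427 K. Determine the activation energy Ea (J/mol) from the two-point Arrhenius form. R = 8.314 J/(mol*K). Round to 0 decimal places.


Ea = R * ln(k2/k1) / (1/T1 - 1/T2)
ln(k2/k1) = ln(2.554/0.328) = 2.0524024
1/T1 - 1/T2 = 1/341 - 1/427 = 0.000590630945
Ea = 8.314 * 2.0524024 / 0.000590630945
Ea = 28891 J/mol


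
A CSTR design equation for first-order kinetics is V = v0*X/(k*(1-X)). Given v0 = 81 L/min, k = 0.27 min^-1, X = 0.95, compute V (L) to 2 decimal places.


V = v0 * X / (k * (1 - X))
V = 81 * 0.95 / (0.27 * (1 - 0.95))
V = 76.95 / (0.27 * 0.05)
V = 76.95 / 0.0135
V = 5700.00 L


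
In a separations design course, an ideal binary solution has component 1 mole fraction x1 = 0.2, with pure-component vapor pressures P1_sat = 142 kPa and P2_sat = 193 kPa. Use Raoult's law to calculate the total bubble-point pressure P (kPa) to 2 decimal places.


P = x1*P1_sat + x2*P2_sat
x2 = 1 - x1 = 1 - 0.2 = 0.8
P = 0.2*142 + 0.8*193
P = 28.4 + 154.4
P = 182.80 kPa


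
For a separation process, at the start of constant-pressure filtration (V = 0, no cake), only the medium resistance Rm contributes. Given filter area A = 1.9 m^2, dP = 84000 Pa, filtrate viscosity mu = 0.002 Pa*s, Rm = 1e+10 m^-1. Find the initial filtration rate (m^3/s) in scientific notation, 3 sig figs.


rate = A * dP / (mu * Rm)
rate = 1.9 * 84000 / (0.002 * 1e+10)
rate = 159600.0 / 2.000e+07
rate = 7.98e-03 m^3/s


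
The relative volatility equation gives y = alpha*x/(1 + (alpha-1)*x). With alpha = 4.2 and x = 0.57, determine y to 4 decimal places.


y = alpha*x / (1 + (alpha-1)*x)
y = 4.2*0.57 / (1 + (4.2-1)*0.57)
y = 2.394 / (1 + 1.824)
y = 2.394 / 2.824
y = 0.8477


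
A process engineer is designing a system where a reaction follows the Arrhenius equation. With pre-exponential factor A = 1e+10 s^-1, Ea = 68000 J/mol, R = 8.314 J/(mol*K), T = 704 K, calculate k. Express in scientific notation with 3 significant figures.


k = A * exp(-Ea/(R*T))
k = 1e+10 * exp(-68000 / (8.314 * 704))
k = 1e+10 * exp(-11.617863)
k = 9.00e+04


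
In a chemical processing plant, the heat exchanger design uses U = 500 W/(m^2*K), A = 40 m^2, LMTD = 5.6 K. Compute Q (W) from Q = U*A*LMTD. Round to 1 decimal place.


Q = U * A * LMTD
Q = 500 * 40 * 5.6
Q = 112000.0 W


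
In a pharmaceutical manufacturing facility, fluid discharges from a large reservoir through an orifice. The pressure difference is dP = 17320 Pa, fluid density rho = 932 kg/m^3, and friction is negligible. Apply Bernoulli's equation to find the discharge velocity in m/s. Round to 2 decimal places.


v = sqrt(2*dP/rho)
v = sqrt(2*17320/932)
v = sqrt(37.167382)
v = 6.10 m/s


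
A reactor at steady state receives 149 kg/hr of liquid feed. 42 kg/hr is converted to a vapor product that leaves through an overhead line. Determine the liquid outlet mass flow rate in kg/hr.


Steady-state mass balance on the main outlet: F_out = F_in - F_removed
F_out = 149 - 42
F_out = 107 kg/hr


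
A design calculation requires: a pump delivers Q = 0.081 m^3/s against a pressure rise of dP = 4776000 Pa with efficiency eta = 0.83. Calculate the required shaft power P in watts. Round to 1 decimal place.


P = Q * dP / eta
P = 0.081 * 4776000 / 0.83
P = 386856.0 / 0.83
P = 466091.6 W


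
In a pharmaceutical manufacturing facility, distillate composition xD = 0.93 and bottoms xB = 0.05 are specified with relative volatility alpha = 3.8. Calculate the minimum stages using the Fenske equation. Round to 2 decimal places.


N_min = ln((xD*(1-xB))/(xB*(1-xD))) / ln(alpha)
Numerator inside ln: 0.8835 / 0.0035 = 252.428571
ln(252.428571) = 5.531128
ln(alpha) = ln(3.8) = 1.335001
N_min = 5.531128 / 1.335001 = 4.14


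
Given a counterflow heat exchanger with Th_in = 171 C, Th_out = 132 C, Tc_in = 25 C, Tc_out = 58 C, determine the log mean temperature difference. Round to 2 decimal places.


dT1 = Th_in - Tc_out = 171 - 58 = 113
dT2 = Th_out - Tc_in = 132 - 25 = 107
LMTD = (dT1 - dT2) / ln(dT1/dT2)
LMTD = (113 - 107) / ln(113/107)
LMTD = 109.97 K


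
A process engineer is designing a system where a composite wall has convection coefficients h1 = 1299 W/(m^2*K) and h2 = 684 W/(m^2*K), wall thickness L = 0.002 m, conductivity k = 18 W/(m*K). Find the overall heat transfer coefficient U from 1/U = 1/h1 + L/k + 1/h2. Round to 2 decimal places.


1/U = 1/h1 + L/k + 1/h2
1/U = 1/1299 + 0.002/18 + 1/684
1/U = 0.0007698229 + 0.0001111111 + 0.0014619883
1/U = 0.0023429223
U = 426.82 W/(m^2*K)


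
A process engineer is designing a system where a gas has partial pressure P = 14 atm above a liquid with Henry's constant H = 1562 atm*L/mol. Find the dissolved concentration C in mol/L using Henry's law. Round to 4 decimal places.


C = P / H
C = 14 / 1562
C = 0.0090 mol/L


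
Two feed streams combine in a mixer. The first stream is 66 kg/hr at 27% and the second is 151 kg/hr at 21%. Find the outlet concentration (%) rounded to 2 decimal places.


Mass balance on solute: F1*x1 + F2*x2 = F3*x3
F3 = F1 + F2 = 66 + 151 = 217 kg/hr
x3 = (F1*x1 + F2*x2)/F3
x3 = (66*0.27 + 151*0.21) / 217
x3 = 22.82%


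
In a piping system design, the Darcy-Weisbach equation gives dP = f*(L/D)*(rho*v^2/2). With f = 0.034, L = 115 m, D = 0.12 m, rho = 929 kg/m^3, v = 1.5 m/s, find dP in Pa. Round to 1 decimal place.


dP = f * (L/D) * (rho*v^2/2)
dP = 0.034 * (115/0.12) * (929*1.5^2/2)
L/D = 958.33333333
rho*v^2/2 = 929*2.25/2 = 1045.125
dP = 0.034 * 958.33333333 * 1045.125
dP = 34053.7 Pa


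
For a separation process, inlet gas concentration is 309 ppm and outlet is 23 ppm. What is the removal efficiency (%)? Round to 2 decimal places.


Efficiency = (G_in - G_out) / G_in * 100%
Efficiency = (309 - 23) / 309 * 100
Efficiency = 286 / 309 * 100
Efficiency = 92.56%


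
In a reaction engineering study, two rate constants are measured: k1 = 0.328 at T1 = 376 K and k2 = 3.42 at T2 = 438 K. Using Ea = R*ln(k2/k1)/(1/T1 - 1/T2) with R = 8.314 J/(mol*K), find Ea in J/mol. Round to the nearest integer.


Ea = R * ln(k2/k1) / (1/T1 - 1/T2)
ln(k2/k1) = ln(3.42/0.328) = 2.3443822
1/T1 - 1/T2 = 1/376 - 1/438 = 0.000376469445
Ea = 8.314 * 2.3443822 / 0.000376469445
Ea = 51774 J/mol


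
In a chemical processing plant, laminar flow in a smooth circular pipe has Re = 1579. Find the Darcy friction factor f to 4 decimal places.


f = 64 / Re
f = 64 / 1579
f = 0.0405


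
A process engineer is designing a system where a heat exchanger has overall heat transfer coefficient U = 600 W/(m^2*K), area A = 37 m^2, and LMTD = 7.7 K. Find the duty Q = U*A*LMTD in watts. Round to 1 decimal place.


Q = U * A * LMTD
Q = 600 * 37 * 7.7
Q = 170940.0 W


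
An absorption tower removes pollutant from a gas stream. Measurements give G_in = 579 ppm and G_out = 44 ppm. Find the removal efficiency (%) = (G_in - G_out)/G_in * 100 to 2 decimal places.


Efficiency = (G_in - G_out) / G_in * 100%
Efficiency = (579 - 44) / 579 * 100
Efficiency = 535 / 579 * 100
Efficiency = 92.40%


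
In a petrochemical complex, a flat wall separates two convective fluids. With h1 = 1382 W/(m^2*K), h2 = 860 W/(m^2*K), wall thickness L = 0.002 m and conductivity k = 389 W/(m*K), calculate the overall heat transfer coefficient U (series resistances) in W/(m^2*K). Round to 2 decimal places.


1/U = 1/h1 + L/k + 1/h2
1/U = 1/1382 + 0.002/389 + 1/860
1/U = 0.000723589 + 5.1414e-06 + 0.0011627907
1/U = 0.0018915211
U = 528.68 W/(m^2*K)


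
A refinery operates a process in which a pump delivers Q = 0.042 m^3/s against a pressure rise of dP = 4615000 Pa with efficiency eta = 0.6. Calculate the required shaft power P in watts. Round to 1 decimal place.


P = Q * dP / eta
P = 0.042 * 4615000 / 0.6
P = 193830.0 / 0.6
P = 323050.0 W


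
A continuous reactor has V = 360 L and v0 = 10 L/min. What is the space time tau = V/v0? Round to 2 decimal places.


tau = V / v0
tau = 360 / 10
tau = 36.00 min


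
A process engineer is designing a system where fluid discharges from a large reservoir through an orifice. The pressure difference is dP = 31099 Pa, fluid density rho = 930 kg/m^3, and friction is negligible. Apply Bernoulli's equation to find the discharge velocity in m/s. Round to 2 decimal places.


v = sqrt(2*dP/rho)
v = sqrt(2*31099/930)
v = sqrt(66.87957)
v = 8.18 m/s


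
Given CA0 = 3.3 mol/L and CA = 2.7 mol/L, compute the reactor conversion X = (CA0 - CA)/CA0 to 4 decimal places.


X = (CA0 - CA) / CA0
X = (3.3 - 2.7) / 3.3
X = 0.6 / 3.3
X = 0.1818


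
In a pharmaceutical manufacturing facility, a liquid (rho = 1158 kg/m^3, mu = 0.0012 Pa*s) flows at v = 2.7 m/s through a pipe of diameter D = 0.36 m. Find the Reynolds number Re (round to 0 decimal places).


Re = rho * v * D / mu
Re = 1158 * 2.7 * 0.36 / 0.0012
Re = 1125.576 / 0.0012
Re = 937980


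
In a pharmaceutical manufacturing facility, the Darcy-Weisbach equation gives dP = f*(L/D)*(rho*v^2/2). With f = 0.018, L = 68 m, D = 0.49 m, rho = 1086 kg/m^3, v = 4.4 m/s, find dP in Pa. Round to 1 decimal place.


dP = f * (L/D) * (rho*v^2/2)
dP = 0.018 * (68/0.49) * (1086*4.4^2/2)
L/D = 138.7755102
rho*v^2/2 = 1086*19.36/2 = 10512.48
dP = 0.018 * 138.7755102 * 10512.48
dP = 26259.7 Pa


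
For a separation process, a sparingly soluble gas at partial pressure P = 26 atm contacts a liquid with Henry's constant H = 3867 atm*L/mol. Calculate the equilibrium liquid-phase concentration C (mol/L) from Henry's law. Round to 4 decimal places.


C = P / H
C = 26 / 3867
C = 0.0067 mol/L


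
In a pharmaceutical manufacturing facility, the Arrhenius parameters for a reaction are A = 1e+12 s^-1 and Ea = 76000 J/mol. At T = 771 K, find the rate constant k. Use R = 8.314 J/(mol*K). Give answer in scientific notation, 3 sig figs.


k = A * exp(-Ea/(R*T))
k = 1e+12 * exp(-76000 / (8.314 * 771))
k = 1e+12 * exp(-11.8563)
k = 7.09e+06


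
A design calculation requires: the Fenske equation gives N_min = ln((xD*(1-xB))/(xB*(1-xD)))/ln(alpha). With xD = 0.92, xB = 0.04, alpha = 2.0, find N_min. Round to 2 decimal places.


N_min = ln((xD*(1-xB))/(xB*(1-xD))) / ln(alpha)
Numerator inside ln: 0.8832 / 0.0032 = 276.0
ln(276.0) = 5.620401
ln(alpha) = ln(2.0) = 0.693147
N_min = 5.620401 / 0.693147 = 8.11


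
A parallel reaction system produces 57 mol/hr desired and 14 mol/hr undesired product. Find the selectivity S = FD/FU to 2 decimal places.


S = desired product rate / undesired product rate
S = 57 / 14
S = 4.07


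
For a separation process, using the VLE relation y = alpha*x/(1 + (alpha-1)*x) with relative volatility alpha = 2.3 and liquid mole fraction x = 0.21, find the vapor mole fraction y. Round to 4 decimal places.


y = alpha*x / (1 + (alpha-1)*x)
y = 2.3*0.21 / (1 + (2.3-1)*0.21)
y = 0.483 / (1 + 0.273)
y = 0.483 / 1.273
y = 0.3794


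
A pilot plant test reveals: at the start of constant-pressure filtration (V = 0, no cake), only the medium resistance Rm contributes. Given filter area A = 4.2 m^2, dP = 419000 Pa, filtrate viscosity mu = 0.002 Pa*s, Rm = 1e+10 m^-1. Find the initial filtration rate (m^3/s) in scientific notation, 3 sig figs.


rate = A * dP / (mu * Rm)
rate = 4.2 * 419000 / (0.002 * 1e+10)
rate = 1759800.0 / 2.000e+07
rate = 8.80e-02 m^3/s


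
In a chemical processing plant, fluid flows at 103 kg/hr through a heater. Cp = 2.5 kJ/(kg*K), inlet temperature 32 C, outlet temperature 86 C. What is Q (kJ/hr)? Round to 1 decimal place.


Q = m_dot * Cp * (T2 - T1)
Q = 103 * 2.5 * (86 - 32)
Q = 103 * 2.5 * 54
Q = 13905.0 kJ/hr


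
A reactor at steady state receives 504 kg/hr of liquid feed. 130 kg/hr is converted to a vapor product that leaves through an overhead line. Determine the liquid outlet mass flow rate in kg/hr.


Steady-state mass balance on the main outlet: F_out = F_in - F_removed
F_out = 504 - 130
F_out = 374 kg/hr


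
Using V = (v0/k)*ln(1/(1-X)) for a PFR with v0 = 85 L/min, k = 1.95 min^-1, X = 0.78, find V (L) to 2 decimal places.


V = (v0/k) * ln(1/(1-X))
V = (85/1.95) * ln(1/(1-0.78))
V = 43.589744 * ln(4.545455)
V = 43.589744 * 1.514128
V = 66.00 L


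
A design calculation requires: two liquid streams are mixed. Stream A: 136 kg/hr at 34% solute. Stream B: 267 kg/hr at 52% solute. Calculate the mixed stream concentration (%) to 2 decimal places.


Mass balance on solute: F1*x1 + F2*x2 = F3*x3
F3 = F1 + F2 = 136 + 267 = 403 kg/hr
x3 = (F1*x1 + F2*x2)/F3
x3 = (136*0.34 + 267*0.52) / 403
x3 = 45.93%


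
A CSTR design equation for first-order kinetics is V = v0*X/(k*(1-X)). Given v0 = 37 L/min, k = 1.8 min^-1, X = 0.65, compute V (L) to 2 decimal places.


V = v0 * X / (k * (1 - X))
V = 37 * 0.65 / (1.8 * (1 - 0.65))
V = 24.05 / (1.8 * 0.35)
V = 24.05 / 0.63
V = 38.17 L


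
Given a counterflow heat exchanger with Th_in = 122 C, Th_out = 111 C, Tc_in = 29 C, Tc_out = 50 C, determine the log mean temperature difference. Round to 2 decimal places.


dT1 = Th_in - Tc_out = 122 - 50 = 72
dT2 = Th_out - Tc_in = 111 - 29 = 82
LMTD = (dT1 - dT2) / ln(dT1/dT2)
LMTD = (72 - 82) / ln(72/82)
LMTD = 76.89 K


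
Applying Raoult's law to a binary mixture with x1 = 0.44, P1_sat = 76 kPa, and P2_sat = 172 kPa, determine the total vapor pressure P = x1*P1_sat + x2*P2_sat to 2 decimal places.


P = x1*P1_sat + x2*P2_sat
x2 = 1 - x1 = 1 - 0.44 = 0.56
P = 0.44*76 + 0.56*172
P = 33.44 + 96.32
P = 129.76 kPa


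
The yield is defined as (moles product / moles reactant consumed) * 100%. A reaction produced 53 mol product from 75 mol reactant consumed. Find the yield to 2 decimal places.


Yield = (moles product / moles consumed) * 100%
Yield = (53 / 75) * 100
Yield = 0.7067 * 100
Yield = 70.67%


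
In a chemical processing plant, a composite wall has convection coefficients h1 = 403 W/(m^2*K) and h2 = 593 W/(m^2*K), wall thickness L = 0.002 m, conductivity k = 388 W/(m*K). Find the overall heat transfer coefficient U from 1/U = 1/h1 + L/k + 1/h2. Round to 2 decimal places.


1/U = 1/h1 + L/k + 1/h2
1/U = 1/403 + 0.002/388 + 1/593
1/U = 0.0024813896 + 5.1546e-06 + 0.0016863406
1/U = 0.0041728848
U = 239.64 W/(m^2*K)


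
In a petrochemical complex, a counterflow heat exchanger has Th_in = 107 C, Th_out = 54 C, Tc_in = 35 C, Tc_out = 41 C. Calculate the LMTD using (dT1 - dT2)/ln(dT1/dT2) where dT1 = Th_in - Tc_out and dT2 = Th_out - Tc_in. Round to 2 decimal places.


dT1 = Th_in - Tc_out = 107 - 41 = 66
dT2 = Th_out - Tc_in = 54 - 35 = 19
LMTD = (dT1 - dT2) / ln(dT1/dT2)
LMTD = (66 - 19) / ln(66/19)
LMTD = 37.74 K


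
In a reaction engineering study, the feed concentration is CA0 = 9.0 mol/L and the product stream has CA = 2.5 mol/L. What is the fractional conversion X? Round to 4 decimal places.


X = (CA0 - CA) / CA0
X = (9.0 - 2.5) / 9.0
X = 6.5 / 9.0
X = 0.7222


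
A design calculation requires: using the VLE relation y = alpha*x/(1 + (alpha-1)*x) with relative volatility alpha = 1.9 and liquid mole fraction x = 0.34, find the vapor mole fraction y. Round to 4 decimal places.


y = alpha*x / (1 + (alpha-1)*x)
y = 1.9*0.34 / (1 + (1.9-1)*0.34)
y = 0.646 / (1 + 0.306)
y = 0.646 / 1.306
y = 0.4946


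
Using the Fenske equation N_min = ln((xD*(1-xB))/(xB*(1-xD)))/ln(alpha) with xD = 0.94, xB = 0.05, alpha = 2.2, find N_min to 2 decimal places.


N_min = ln((xD*(1-xB))/(xB*(1-xD))) / ln(alpha)
Numerator inside ln: 0.893 / 0.003 = 297.666667
ln(297.666667) = 5.695974
ln(alpha) = ln(2.2) = 0.788457
N_min = 5.695974 / 0.788457 = 7.22


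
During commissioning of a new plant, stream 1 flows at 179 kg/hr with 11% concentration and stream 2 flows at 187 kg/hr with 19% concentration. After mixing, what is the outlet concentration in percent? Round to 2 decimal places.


Mass balance on solute: F1*x1 + F2*x2 = F3*x3
F3 = F1 + F2 = 179 + 187 = 366 kg/hr
x3 = (F1*x1 + F2*x2)/F3
x3 = (179*0.11 + 187*0.19) / 366
x3 = 15.09%


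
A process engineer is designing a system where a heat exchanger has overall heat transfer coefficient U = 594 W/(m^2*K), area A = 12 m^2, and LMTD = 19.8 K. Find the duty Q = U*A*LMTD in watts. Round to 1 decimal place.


Q = U * A * LMTD
Q = 594 * 12 * 19.8
Q = 141134.4 W


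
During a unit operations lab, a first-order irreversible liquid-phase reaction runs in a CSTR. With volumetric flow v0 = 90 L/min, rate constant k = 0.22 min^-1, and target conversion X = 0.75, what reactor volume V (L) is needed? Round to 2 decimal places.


V = v0 * X / (k * (1 - X))
V = 90 * 0.75 / (0.22 * (1 - 0.75))
V = 67.5 / (0.22 * 0.25)
V = 67.5 / 0.055
V = 1227.27 L


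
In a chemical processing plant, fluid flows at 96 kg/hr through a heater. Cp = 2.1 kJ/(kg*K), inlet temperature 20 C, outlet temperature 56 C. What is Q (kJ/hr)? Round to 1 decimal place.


Q = m_dot * Cp * (T2 - T1)
Q = 96 * 2.1 * (56 - 20)
Q = 96 * 2.1 * 36
Q = 7257.6 kJ/hr


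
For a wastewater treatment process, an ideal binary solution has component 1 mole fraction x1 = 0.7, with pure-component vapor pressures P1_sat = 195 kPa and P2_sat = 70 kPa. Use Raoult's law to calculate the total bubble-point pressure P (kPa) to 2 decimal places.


P = x1*P1_sat + x2*P2_sat
x2 = 1 - x1 = 1 - 0.7 = 0.3
P = 0.7*195 + 0.3*70
P = 136.5 + 21.0
P = 157.50 kPa


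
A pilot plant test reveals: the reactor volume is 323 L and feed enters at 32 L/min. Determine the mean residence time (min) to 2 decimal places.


tau = V / v0
tau = 323 / 32
tau = 10.09 min


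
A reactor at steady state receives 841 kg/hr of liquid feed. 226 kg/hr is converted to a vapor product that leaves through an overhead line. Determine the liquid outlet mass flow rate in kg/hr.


Steady-state mass balance on the main outlet: F_out = F_in - F_removed
F_out = 841 - 226
F_out = 615 kg/hr


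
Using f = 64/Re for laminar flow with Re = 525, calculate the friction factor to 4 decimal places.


f = 64 / Re
f = 64 / 525
f = 0.1219


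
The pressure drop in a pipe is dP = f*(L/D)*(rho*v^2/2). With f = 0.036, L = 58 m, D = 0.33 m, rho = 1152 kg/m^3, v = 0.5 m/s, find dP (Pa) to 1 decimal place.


dP = f * (L/D) * (rho*v^2/2)
dP = 0.036 * (58/0.33) * (1152*0.5^2/2)
L/D = 175.75757576
rho*v^2/2 = 1152*0.25/2 = 144.0
dP = 0.036 * 175.75757576 * 144.0
dP = 911.1 Pa


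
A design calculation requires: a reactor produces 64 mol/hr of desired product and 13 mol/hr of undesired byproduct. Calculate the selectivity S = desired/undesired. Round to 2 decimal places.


S = desired product rate / undesired product rate
S = 64 / 13
S = 4.92


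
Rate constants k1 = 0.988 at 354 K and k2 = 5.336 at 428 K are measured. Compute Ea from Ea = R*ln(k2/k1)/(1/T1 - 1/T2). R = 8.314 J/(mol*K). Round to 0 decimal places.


Ea = R * ln(k2/k1) / (1/T1 - 1/T2)
ln(k2/k1) = ln(5.336/0.988) = 1.6865489
1/T1 - 1/T2 = 1/354 - 1/428 = 0.000488410159
Ea = 8.314 * 1.6865489 / 0.000488410159
Ea = 28709 J/mol


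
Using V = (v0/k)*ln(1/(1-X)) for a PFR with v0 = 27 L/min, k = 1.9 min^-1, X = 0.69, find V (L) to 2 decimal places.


V = (v0/k) * ln(1/(1-X))
V = (27/1.9) * ln(1/(1-0.69))
V = 14.210526 * ln(3.225806)
V = 14.210526 * 1.171183
V = 16.64 L


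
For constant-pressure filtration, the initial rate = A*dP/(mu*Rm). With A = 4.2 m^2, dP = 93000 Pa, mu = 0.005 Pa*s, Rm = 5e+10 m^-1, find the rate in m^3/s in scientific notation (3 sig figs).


rate = A * dP / (mu * Rm)
rate = 4.2 * 93000 / (0.005 * 5e+10)
rate = 390600.0 / 2.500e+08
rate = 1.56e-03 m^3/s


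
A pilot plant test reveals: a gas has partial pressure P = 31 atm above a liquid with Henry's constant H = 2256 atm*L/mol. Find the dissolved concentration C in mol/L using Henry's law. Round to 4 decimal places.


C = P / H
C = 31 / 2256
C = 0.0137 mol/L


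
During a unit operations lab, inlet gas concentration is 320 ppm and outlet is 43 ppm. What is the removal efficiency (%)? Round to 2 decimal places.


Efficiency = (G_in - G_out) / G_in * 100%
Efficiency = (320 - 43) / 320 * 100
Efficiency = 277 / 320 * 100
Efficiency = 86.56%


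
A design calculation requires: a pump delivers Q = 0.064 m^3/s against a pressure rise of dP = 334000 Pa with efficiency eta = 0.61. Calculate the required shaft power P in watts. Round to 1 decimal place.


P = Q * dP / eta
P = 0.064 * 334000 / 0.61
P = 21376.0 / 0.61
P = 35042.6 W


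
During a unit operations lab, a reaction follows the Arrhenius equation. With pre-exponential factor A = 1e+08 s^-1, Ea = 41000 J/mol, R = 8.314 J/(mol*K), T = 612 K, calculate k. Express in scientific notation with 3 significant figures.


k = A * exp(-Ea/(R*T))
k = 1e+08 * exp(-41000 / (8.314 * 612))
k = 1e+08 * exp(-8.05791)
k = 3.17e+04


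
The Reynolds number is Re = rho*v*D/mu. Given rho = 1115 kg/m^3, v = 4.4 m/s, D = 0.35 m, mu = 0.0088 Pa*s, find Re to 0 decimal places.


Re = rho * v * D / mu
Re = 1115 * 4.4 * 0.35 / 0.0088
Re = 1717.1 / 0.0088
Re = 195125


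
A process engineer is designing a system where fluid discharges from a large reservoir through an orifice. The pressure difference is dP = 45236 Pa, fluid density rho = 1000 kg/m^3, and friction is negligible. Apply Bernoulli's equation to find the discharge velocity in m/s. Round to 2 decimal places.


v = sqrt(2*dP/rho)
v = sqrt(2*45236/1000)
v = sqrt(90.472)
v = 9.51 m/s


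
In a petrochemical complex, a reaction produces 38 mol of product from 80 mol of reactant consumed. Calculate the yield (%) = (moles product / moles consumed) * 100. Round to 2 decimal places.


Yield = (moles product / moles consumed) * 100%
Yield = (38 / 80) * 100
Yield = 0.475 * 100
Yield = 47.50%


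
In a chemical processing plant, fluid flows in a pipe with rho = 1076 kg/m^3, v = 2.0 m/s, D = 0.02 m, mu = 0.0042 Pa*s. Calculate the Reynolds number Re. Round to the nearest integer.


Re = rho * v * D / mu
Re = 1076 * 2.0 * 0.02 / 0.0042
Re = 43.04 / 0.0042
Re = 10248


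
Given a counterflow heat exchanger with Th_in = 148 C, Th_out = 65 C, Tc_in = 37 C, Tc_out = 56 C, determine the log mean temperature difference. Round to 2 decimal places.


dT1 = Th_in - Tc_out = 148 - 56 = 92
dT2 = Th_out - Tc_in = 65 - 37 = 28
LMTD = (dT1 - dT2) / ln(dT1/dT2)
LMTD = (92 - 28) / ln(92/28)
LMTD = 53.80 K


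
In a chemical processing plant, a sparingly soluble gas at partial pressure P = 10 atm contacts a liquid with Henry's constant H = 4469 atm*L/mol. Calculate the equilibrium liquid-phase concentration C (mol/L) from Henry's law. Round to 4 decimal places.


C = P / H
C = 10 / 4469
C = 0.0022 mol/L


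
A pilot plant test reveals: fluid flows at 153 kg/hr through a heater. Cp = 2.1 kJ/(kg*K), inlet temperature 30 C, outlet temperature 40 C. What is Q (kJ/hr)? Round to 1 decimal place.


Q = m_dot * Cp * (T2 - T1)
Q = 153 * 2.1 * (40 - 30)
Q = 153 * 2.1 * 10
Q = 3213.0 kJ/hr


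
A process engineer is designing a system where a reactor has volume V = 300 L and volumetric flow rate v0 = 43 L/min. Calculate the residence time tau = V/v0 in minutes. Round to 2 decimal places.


tau = V / v0
tau = 300 / 43
tau = 6.98 min


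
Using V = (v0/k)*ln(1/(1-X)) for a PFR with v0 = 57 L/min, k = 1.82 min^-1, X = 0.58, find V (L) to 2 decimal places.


V = (v0/k) * ln(1/(1-X))
V = (57/1.82) * ln(1/(1-0.58))
V = 31.318681 * ln(2.380952)
V = 31.318681 * 0.8675
V = 27.17 L


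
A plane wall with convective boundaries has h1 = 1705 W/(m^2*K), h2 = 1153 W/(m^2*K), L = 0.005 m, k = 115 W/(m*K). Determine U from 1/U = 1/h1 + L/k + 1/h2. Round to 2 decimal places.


1/U = 1/h1 + L/k + 1/h2
1/U = 1/1705 + 0.005/115 + 1/1153
1/U = 0.0005865103 + 4.34783e-05 + 0.0008673027
1/U = 0.0014972913
U = 667.87 W/(m^2*K)


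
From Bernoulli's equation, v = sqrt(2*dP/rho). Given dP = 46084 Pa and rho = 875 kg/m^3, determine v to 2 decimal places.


v = sqrt(2*dP/rho)
v = sqrt(2*46084/875)
v = sqrt(105.334857)
v = 10.26 m/s


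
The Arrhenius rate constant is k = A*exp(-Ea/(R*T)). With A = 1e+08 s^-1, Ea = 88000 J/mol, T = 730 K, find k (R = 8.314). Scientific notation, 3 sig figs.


k = A * exp(-Ea/(R*T))
k = 1e+08 * exp(-88000 / (8.314 * 730))
k = 1e+08 * exp(-14.499392)
k = 5.05e+01


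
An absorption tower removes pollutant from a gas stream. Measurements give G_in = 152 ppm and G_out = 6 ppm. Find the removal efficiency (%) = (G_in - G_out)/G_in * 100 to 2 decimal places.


Efficiency = (G_in - G_out) / G_in * 100%
Efficiency = (152 - 6) / 152 * 100
Efficiency = 146 / 152 * 100
Efficiency = 96.05%


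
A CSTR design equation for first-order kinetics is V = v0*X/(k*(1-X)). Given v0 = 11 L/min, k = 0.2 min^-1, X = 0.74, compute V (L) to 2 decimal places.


V = v0 * X / (k * (1 - X))
V = 11 * 0.74 / (0.2 * (1 - 0.74))
V = 8.14 / (0.2 * 0.26)
V = 8.14 / 0.052
V = 156.54 L


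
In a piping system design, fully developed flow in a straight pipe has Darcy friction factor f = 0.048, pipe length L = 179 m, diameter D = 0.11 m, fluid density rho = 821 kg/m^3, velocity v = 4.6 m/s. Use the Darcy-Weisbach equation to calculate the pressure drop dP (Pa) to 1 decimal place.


dP = f * (L/D) * (rho*v^2/2)
dP = 0.048 * (179/0.11) * (821*4.6^2/2)
L/D = 1627.27272727
rho*v^2/2 = 821*21.16/2 = 8686.18
dP = 0.048 * 1627.27272727 * 8686.18
dP = 678469.6 Pa


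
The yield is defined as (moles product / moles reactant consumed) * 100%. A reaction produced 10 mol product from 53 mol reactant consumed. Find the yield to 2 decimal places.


Yield = (moles product / moles consumed) * 100%
Yield = (10 / 53) * 100
Yield = 0.1887 * 100
Yield = 18.87%


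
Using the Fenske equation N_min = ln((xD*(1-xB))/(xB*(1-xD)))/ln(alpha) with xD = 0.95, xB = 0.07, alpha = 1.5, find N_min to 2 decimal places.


N_min = ln((xD*(1-xB))/(xB*(1-xD))) / ln(alpha)
Numerator inside ln: 0.8835 / 0.0035 = 252.428571
ln(252.428571) = 5.531128
ln(alpha) = ln(1.5) = 0.405465
N_min = 5.531128 / 0.405465 = 13.64


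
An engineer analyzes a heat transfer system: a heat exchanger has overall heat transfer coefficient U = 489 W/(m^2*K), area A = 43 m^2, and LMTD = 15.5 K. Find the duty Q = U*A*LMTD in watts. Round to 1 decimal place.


Q = U * A * LMTD
Q = 489 * 43 * 15.5
Q = 325918.5 W


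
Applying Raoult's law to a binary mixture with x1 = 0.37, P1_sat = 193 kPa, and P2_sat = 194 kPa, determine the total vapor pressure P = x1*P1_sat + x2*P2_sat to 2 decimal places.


P = x1*P1_sat + x2*P2_sat
x2 = 1 - x1 = 1 - 0.37 = 0.63
P = 0.37*193 + 0.63*194
P = 71.41 + 122.22
P = 193.63 kPa


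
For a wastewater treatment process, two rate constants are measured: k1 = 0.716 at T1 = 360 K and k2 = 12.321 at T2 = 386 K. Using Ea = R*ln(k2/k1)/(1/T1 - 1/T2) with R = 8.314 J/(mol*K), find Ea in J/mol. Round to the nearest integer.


Ea = R * ln(k2/k1) / (1/T1 - 1/T2)
ln(k2/k1) = ln(12.321/0.716) = 2.8453802
1/T1 - 1/T2 = 1/360 - 1/386 = 0.000187104203
Ea = 8.314 * 2.8453802 / 0.000187104203
Ea = 126435 J/mol
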